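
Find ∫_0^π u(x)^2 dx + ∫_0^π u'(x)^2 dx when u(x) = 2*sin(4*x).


||u||_{H^1(0,π)}^2 = 34*π

u'(x) = 8*cos(4*x).
Expand u² and (u')² and integrate term by term on (0, π), using: for integers n ≥ 1, ∫_0^π sin²(nx) dx = ∫_0^π cos²(nx) dx = π/2; for n ≠ n', ∫_0^π sin(nx)sin(n'x) dx = ∫_0^π cos(nx)cos(n'x) dx = 0; and by product-to-sum, ∫_0^π sin(nx)cos(n'x) dx = ½∫_0^π [sin((n+n')x) + sin((n−n')x)] dx, which is 0 when n+n' is even and 2n/(n²−n'²) when n+n' is odd (it need not vanish on (0, π)).
  u² squared terms: (2)²·∫sin(4x)² dx = 4·π/2 = 2*π.
  So ∫_0^π u² dx = 2*π.
  (u')² squared terms: (8)²·∫cos(4x)² dx = 64·π/2 = 32*π.
  So ∫_0^π (u')² dx = 32*π.
||u||_{H^1}^2 = (2*π) + (32*π) = 34*π.


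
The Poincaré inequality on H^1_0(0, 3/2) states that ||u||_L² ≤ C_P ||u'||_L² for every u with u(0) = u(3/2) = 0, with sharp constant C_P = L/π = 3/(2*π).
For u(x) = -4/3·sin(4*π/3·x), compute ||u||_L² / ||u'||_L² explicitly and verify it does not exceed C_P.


||u||_L² / ||u'||_L² = 3/(4*π) < C_P = 3/(2*π).

u(x) = -4/3·sin(4*π/3·x), so u'(x) = -16*π*cos(4*π*x/3)/9.
Writing u(x) = A·sin(kπx/L) with A = -4/3 and k = 2, use ∫_0^L sin²(kπx/L) dx = L/2 and ∫_0^L cos²(kπx/L) dx = L/2.
u² = 16/9·sin²(4*π/3·x) and (u')² = 256*π^2/81·cos²(4*π/3·x), and each of sin², cos² integrates to L/2 = 3/4 over (0, 3/2).
∫_0^3/2 u² dx = 4/3, so ||u||_L² = 2*sqrt(3)/3.
∫_0^3/2 (u')² dx = 64*π^2/27, so ||u'||_L² = 8*sqrt(3)*π/9.
Ratio ||u||_L² / ||u'||_L² = 3/(4*π).
Sharp Poincaré constant on H^1_0(0, 3/2) is C_P = L/π = 3/(2*π), achieved by sin(2*π/3·x).
This is the k = 2 harmonic; the ratio L/(kπ) is strictly less than C_P = L/π, consistent with the sharp inequality ||u||_L² ≤ C_P ||u'||_L².


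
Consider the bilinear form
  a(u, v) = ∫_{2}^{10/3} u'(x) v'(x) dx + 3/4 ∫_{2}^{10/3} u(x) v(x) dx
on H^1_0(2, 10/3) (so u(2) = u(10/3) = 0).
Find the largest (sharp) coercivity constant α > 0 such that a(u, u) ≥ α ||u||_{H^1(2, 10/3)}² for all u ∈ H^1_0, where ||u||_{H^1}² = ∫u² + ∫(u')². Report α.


α = 3*(4 + 3*π^2)/(16 + 9*π^2)

Coercivity of a(·,·) on H^1_0(2, 10/3) means a(u, u) ≥ α ||u||_{H^1}² for every u ∈ H^1_0.
The interval has length L = 4/3, and Poincaré/coercivity depend only on L. Here a(u, u) = ∫(u')² + (3/4)·∫u².
Here 0 < c = 3/4 < 1. The condition a(u,u) ≥ α||u||_{H^1}² reads (1−α)∫(u')² ≥ (α−c)∫u². Any admissible α is ≤ 1 (rapidly oscillating u have ∫u²/∫(u')² → 0), and α = 1 would force 0 ≥ (1−c)∫u², impossible since c < 1; so 1−α > 0. By the sharp Poincaré inequality on H^1_0 of an interval of length L, ∫(u')² ≥ (π/L)²∫u² with equality for the first sine mode sin(π(x−x₀)/L) (x₀ the left endpoint), so the inequality holds for all u iff (1−α)(π/L)² ≥ α − c, i.e. α ≤ ((π/L)² + c)/((π/L)² + 1) = (1 + c(L/π)²)/(1 + (L/π)²). With (π/L)² = 9*π^2/16 and c = 3/4, the largest admissible constant is α = ((π/L)² + c)/((π/L)² + 1).
Simplifying, α = 3*(4 + 3*π^2)/(16 + 9*π^2).


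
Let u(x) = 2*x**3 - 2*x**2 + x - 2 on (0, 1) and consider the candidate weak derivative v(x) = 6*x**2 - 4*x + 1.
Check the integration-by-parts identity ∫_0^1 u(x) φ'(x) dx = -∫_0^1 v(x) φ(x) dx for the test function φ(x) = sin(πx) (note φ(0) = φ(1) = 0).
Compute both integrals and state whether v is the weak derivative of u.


LHS = -4/π + 24/π^3, RHS = -4/π + 24/π^3. Yes, v = u' weakly.

u(x) = 2*x**3 - 2*x**2 + x - 2, classical derivative u'(x) = 6*x**2 - 4*x + 1.
φ(x) = sin(πx), so φ'(x) = π*cos(π*x).
Note φ(0) = φ(1) = 0, so the boundary term u·φ vanishes.
LHS = ∫_0^1 u(x) φ'(x) dx = ∫_0^1 (2*π*x^3*cos(π*x) - 2*π*x^2*cos(π*x) + π*x*cos(π*x) - 2*π*cos(π*x)) dx. Term by term:
  ∫_0^1 -2*π*cos(π*x) dx = 0;  ∫_0^1 π*x*cos(π*x) dx = -2/π;  ∫_0^1 -2*π*x^2*cos(π*x) dx = 4/π;
  ∫_0^1 2*π*x^3*cos(π*x) dx = -6/π + 24/π^3.
Sum: 0 − 2/π + 4/π + -6/π + 24/π^3 = -4/π + 24/π^3.
So LHS = -4/π + 24/π^3.
∫_0^1 v(x) φ(x) dx = ∫_0^1 (6*x^2*sin(π*x) - 4*x*sin(π*x) + sin(π*x)) dx. Term by term:
  ∫_0^1 -4*x*sin(π*x) dx = -4/π;  ∫_0^1 6*x^2*sin(π*x) dx = -24/π^3 + 6/π;  ∫_0^1 sin(π*x) dx = 2/π.
Sum: -4/π + -24/π^3 + 6/π + 2/π = -24/π^3 + 4/π.
So RHS = -∫_0^1 v(x) φ(x) dx = -4/π + 24/π^3.
LHS = RHS, so the identity holds for this test φ.
Moreover u is smooth here and v(x) = u'(x) = 6*x**2 - 4*x + 1 pointwise, so the identity holds for every test function. Hence v is the weak derivative of u.


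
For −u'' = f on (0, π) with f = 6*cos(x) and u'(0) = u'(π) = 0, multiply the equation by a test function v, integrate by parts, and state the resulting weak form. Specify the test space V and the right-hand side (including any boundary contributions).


V = H^1(0, π) (no boundary constraint on v; u is determined up to an additive constant); weak form: ∫_0^π u'v' dx = ∫_0^π (6*cos(x)) v dx for all v ∈ V.

Multiply both sides by a test function v and integrate from 0 to π:
  ∫_0^π −u''(x) v(x) dx = ∫_0^π f(x) v(x) dx.
Integrate the LHS by parts once:
  ∫_0^π −u'' v dx = −[u'(x) v(x)]_0^π + ∫_0^π u'(x) v'(x) dx.
Thus ∫_0^π u'(x) v'(x) dx = ∫_0^π f(x) v(x) dx + [u'(x) v(x)]_0^π.
Choose V so that boundary terms are either known or forced to vanish.
u has homogeneous Neumann: u'(0) = u'(π) = 0. So [u' v]_0^π = 0·v(π) − 0·v(0) = 0 for any v; take V = H^1(0, π).
Weak formulation: find u (satisfying any essential BC) such that ∫_0^π u'(x) v'(x) dx = ∫_0^π f v dx for all v ∈ V (homogeneous Neumann, so boundary terms vanish).
Substituting f(x) = 6*cos(x), the right-hand side is ∫_0^π (6*cos(x)) v dx.
Compatibility check (pure Neumann): taking v ≡ 1 ∈ V gives 0 = ∫_0^π f dx + (0) − (0), i.e. ∫_0^π f dx must equal u'(0) − u'(π) = 0. Indeed ∫_0^π (6*cos(x)) dx = 0, so the data are compatible. The solution is then unique only up to an additive constant (fix it e.g. by requiring ∫_0^π u dx = 0).


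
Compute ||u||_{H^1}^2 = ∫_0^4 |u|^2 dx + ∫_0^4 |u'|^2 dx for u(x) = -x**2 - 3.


||u||_{H^1}^2 = 6812/15

The H^1 norm (squared) on an interval (0, L) is
  ||u||_{H^1}^2 = ∫_0^L u(x)^2 dx + ∫_0^L u'(x)^2 dx.
Compute u'(x) = -2*x.
Then u(x)^2 = x**4 + 6*x**2 + 9 and u'(x)^2 = 4*x**2.
Integrate each monomial from 0 to 4 using ∫_0^4 c·x^n dx = c·4^(n+1)/(n+1):
  ∫_0^4 u(x)^2 dx = ∫_0^4 (x^4 + 6*x^2 + 9) dx. Term by term:
    ∫_0^4 x^4 dx = 1024/5;  ∫_0^4 6*x^2 dx = 128;  ∫_0^4 9 dx = 36.
  Sum: 1024/5 + 128 + 36 = 1844/5.
  ∫_0^4 u'(x)^2 dx = ∫_0^4 (4*x^2) dx. Term by term:
    ∫_0^4 4*x^2 dx = 256/3.
Adding: ||u||_{H^1}^2 = 1844/5 + 256/3 = 6812/15.


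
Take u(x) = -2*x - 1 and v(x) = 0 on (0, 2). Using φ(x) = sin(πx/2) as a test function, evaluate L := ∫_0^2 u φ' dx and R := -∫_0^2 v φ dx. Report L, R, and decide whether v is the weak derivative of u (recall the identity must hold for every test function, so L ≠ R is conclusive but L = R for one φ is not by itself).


LHS = 8/π, RHS = 0. No, v is not the weak derivative of u.

u(x) = -2*x - 1, classical derivative u'(x) = -2.
φ(x) = sin(πx/2), so φ'(x) = π*cos(π*x/2)/2.
Note φ(0) = φ(2) = 0, so the boundary term u·φ vanishes.
LHS = ∫_0^2 u(x) φ'(x) dx = ∫_0^2 (-π*x*cos(π*x/2) - π*cos(π*x/2)/2) dx. Term by term:
  ∫_0^2 -π*cos(π*x/2)/2 dx = 0;  ∫_0^2 -π*x*cos(π*x/2) dx = 8/π.
Sum: 0 + 8/π = 8/π.
So LHS = 8/π.
∫_0^2 v(x) φ(x) dx = ∫_0^2 (0) dx. Term by term:
  ∫_0^2 0 dx = 0.
So RHS = -∫_0^2 v(x) φ(x) dx = 0.
LHS − RHS = 8/π ≠ 0, so the identity fails.
(For a valid weak derivative the identity must hold for EVERY test function, in particular this one. The failure shows v is NOT the weak derivative of u.)
Correct weak derivative would be u'(x) = -2.


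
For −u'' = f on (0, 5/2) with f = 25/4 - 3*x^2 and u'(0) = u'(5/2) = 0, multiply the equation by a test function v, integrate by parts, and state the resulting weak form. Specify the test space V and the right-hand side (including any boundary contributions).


V = H^1(0, 5/2) (no boundary constraint on v; u is determined up to an additive constant); weak form: ∫_0^5/2 u'v' dx = ∫_0^5/2 (25/4 - 3*x^2) v dx for all v ∈ V.

Multiply both sides by a test function v and integrate from 0 to 5/2:
  ∫_0^5/2 −u''(x) v(x) dx = ∫_0^5/2 f(x) v(x) dx.
Integrate the LHS by parts once:
  ∫_0^5/2 −u'' v dx = −[u'(x) v(x)]_0^5/2 + ∫_0^5/2 u'(x) v'(x) dx.
Thus ∫_0^5/2 u'(x) v'(x) dx = ∫_0^5/2 f(x) v(x) dx + [u'(x) v(x)]_0^5/2.
Choose V so that boundary terms are either known or forced to vanish.
u has homogeneous Neumann: u'(0) = u'(5/2) = 0. So [u' v]_0^5/2 = 0·v(5/2) − 0·v(0) = 0 for any v; take V = H^1(0, 5/2).
Weak formulation: find u (satisfying any essential BC) such that ∫_0^5/2 u'(x) v'(x) dx = ∫_0^5/2 f v dx for all v ∈ V (homogeneous Neumann, so boundary terms vanish).
Substituting f(x) = 25/4 - 3*x^2, the right-hand side is ∫_0^5/2 (25/4 - 3*x^2) v dx.
Compatibility check (pure Neumann): taking v ≡ 1 ∈ V gives 0 = ∫_0^5/2 f dx + (0) − (0), i.e. ∫_0^5/2 f dx must equal u'(0) − u'(5/2) = 0. Indeed ∫_0^5/2 (25/4 - 3*x^2) dx = 0, so the data are compatible. The solution is then unique only up to an additive constant (fix it e.g. by requiring ∫_0^5/2 u dx = 0).


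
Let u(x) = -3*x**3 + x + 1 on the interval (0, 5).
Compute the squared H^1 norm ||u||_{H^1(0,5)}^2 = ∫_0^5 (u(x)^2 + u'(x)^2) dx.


||u||_{H^1}^2 = 6119845/42

The H^1 norm (squared) on an interval (0, L) is
  ||u||_{H^1}^2 = ∫_0^L u(x)^2 dx + ∫_0^L u'(x)^2 dx.
Compute u'(x) = 1 - 9*x**2.
Then u(x)^2 = 9*x**6 - 6*x**4 - 6*x**3 + x**2 + 2*x + 1 and u'(x)^2 = 81*x**4 - 18*x**2 + 1.
Integrate each monomial from 0 to 5 using ∫_0^5 c·x^n dx = c·5^(n+1)/(n+1):
  ∫_0^5 u(x)^2 dx = ∫_0^5 (9*x^6 - 6*x^4 - 6*x^3 + x^2 + 2*x + 1) dx. Term by term:
    ∫_0^5 9*x^6 dx = 703125/7;  ∫_0^5 -6*x^4 dx = -3750;  ∫_0^5 -6*x^3 dx = -1875/2;
    ∫_0^5 x^2 dx = 125/3;  ∫_0^5 2*x dx = 25;  ∫_0^5 1 dx = 5.
  Sum: 703125/7 − 3750 − 1875/2 + 125/3 + 25 + 5 = 4024885/42.
  ∫_0^5 u'(x)^2 dx = ∫_0^5 (81*x^4 - 18*x^2 + 1) dx. Term by term:
    ∫_0^5 81*x^4 dx = 50625;  ∫_0^5 -18*x^2 dx = -750;  ∫_0^5 1 dx = 5.
  Sum: 50625 − 750 + 5 = 49880.
Adding: ||u||_{H^1}^2 = 4024885/42 + 49880 = 6119845/42.


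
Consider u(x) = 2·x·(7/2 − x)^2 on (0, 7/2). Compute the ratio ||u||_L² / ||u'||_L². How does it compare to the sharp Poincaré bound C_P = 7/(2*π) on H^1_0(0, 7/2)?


||u||_L² / ||u'||_L² = sqrt(14)/4 < C_P = 7/(2*π).

u(x) = 2·x·(7/2 − x)^2, so u'(x) = (x - 7/2)*(6*x - 7).
u(x) = 2·x·(7/2 − x)^2 vanishes at x = 0 and x = 7/2, so u ∈ H^1_0(0, 7/2). Differentiate via the product rule and integrate the resulting polynomials term by term.
  ∫_0^7/2 u² dx = ∫_0^7/2 (4*x^6 - 56*x^5 + 294*x^4 - 686*x^3 + 2401*x^2/4) dx. Term by term:
    ∫_0^7/2 4*x^6 dx = 117649/32;  ∫_0^7/2 -56*x^5 dx = -823543/48;  ∫_0^7/2 294*x^4 dx = 2470629/80;
    ∫_0^7/2 -686*x^3 dx = -823543/32;  ∫_0^7/2 2401*x^2/4 dx = 823543/96.
  Sum: 117649/32 − 823543/48 + 2470629/80 − 823543/32 + 823543/96 = 117649/480.
  ∫_0^7/2 (u')² dx = ∫_0^7/2 (36*x^4 - 336*x^3 + 1078*x^2 - 1372*x + 2401/4) dx. Term by term:
    ∫_0^7/2 36*x^4 dx = 151263/40;  ∫_0^7/2 -336*x^3 dx = -50421/4;  ∫_0^7/2 1078*x^2 dx = 184877/12;
    ∫_0^7/2 -1372*x dx = -16807/2;  ∫_0^7/2 2401/4 dx = 16807/8.
  Sum: 151263/40 − 50421/4 + 184877/12 − 16807/2 + 16807/8 = 16807/60.
∫_0^7/2 u² dx = 117649/480, so ||u||_L² = 343*sqrt(30)/120.
∫_0^7/2 (u')² dx = 16807/60, so ||u'||_L² = 49*sqrt(105)/30.
Ratio ||u||_L² / ||u'||_L² = sqrt(14)/4.
Sharp Poincaré constant on H^1_0(0, 7/2) is C_P = L/π = 7/(2*π), achieved by sin(2*π/7·x).
A polynomial bump cannot attain the sharp Poincaré constant (only the first sine eigenfunction does), so the ratio is strictly less than C_P, consistent with ||u||_L² ≤ C_P ||u'||_L².


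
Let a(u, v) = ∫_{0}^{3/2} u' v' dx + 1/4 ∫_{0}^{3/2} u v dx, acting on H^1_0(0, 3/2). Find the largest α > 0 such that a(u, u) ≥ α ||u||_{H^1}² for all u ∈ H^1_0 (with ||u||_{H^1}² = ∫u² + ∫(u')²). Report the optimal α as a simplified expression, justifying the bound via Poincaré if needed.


α = (9 + 16*π^2)/(4*(9 + 4*π^2))

Coercivity of a(·,·) on H^1_0(0, 3/2) means a(u, u) ≥ α ||u||_{H^1}² for every u ∈ H^1_0.
The interval has length L = 3/2, and Poincaré/coercivity depend only on L. Here a(u, u) = ∫(u')² + (1/4)·∫u².
Here 0 < c = 1/4 < 1. The condition a(u,u) ≥ α||u||_{H^1}² reads (1−α)∫(u')² ≥ (α−c)∫u². Any admissible α is ≤ 1 (rapidly oscillating u have ∫u²/∫(u')² → 0), and α = 1 would force 0 ≥ (1−c)∫u², impossible since c < 1; so 1−α > 0. By the sharp Poincaré inequality on H^1_0 of an interval of length L, ∫(u')² ≥ (π/L)²∫u² with equality for the first sine mode sin(π(x−x₀)/L) (x₀ the left endpoint), so the inequality holds for all u iff (1−α)(π/L)² ≥ α − c, i.e. α ≤ ((π/L)² + c)/((π/L)² + 1) = (1 + c(L/π)²)/(1 + (L/π)²). With (π/L)² = 4*π^2/9 and c = 1/4, the largest admissible constant is α = ((π/L)² + c)/((π/L)² + 1).
Simplifying, α = (9 + 16*π^2)/(4*(9 + 4*π^2)).


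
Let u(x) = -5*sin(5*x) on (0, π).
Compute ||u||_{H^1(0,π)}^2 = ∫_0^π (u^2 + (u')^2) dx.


||u||_{H^1(0,π)}^2 = 325*π

u'(x) = -25*cos(5*x).
Expand u² and (u')² and integrate term by term on (0, π), using: for integers n ≥ 1, ∫_0^π sin²(nx) dx = ∫_0^π cos²(nx) dx = π/2; for n ≠ n', ∫_0^π sin(nx)sin(n'x) dx = ∫_0^π cos(nx)cos(n'x) dx = 0; and by product-to-sum, ∫_0^π sin(nx)cos(n'x) dx = ½∫_0^π [sin((n+n')x) + sin((n−n')x)] dx, which is 0 when n+n' is even and 2n/(n²−n'²) when n+n' is odd (it need not vanish on (0, π)).
  u² squared terms: (-5)²·∫sin(5x)² dx = 25·π/2 = 25*π/2.
  So ∫_0^π u² dx = 25*π/2.
  (u')² squared terms: (-25)²·∫cos(5x)² dx = 625·π/2 = 625*π/2.
  So ∫_0^π (u')² dx = 625*π/2.
||u||_{H^1}^2 = (25*π/2) + (625*π/2) = 325*π.


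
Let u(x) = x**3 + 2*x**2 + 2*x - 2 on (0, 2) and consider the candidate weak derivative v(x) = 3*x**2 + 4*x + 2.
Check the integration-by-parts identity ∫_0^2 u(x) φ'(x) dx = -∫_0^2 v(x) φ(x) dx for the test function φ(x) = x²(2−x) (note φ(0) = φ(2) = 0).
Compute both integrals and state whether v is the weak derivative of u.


LHS = -232/15, RHS = -232/15. Yes, v = u' weakly.

u(x) = x**3 + 2*x**2 + 2*x - 2, classical derivative u'(x) = 3*x**2 + 4*x + 2.
φ(x) = x²(2−x), so φ'(x) = x*(4 - 3*x).
Note φ(0) = φ(2) = 0, so the boundary term u·φ vanishes.
LHS = ∫_0^2 u(x) φ'(x) dx = ∫_0^2 (-3*x^5 - 2*x^4 + 2*x^3 + 14*x^2 - 8*x) dx. Term by term:
  ∫_0^2 -3*x^5 dx = -32;  ∫_0^2 -2*x^4 dx = -64/5;  ∫_0^2 2*x^3 dx = 8;
  ∫_0^2 14*x^2 dx = 112/3;  ∫_0^2 -8*x dx = -16.
Sum: -32 − 64/5 + 8 + 112/3 − 16 = -232/15.
So LHS = -232/15.
∫_0^2 v(x) φ(x) dx = ∫_0^2 (-3*x^5 + 2*x^4 + 6*x^3 + 4*x^2) dx. Term by term:
  ∫_0^2 -3*x^5 dx = -32;  ∫_0^2 2*x^4 dx = 64/5;  ∫_0^2 6*x^3 dx = 24;
  ∫_0^2 4*x^2 dx = 32/3.
Sum: -32 + 64/5 + 24 + 32/3 = 232/15.
So RHS = -∫_0^2 v(x) φ(x) dx = -232/15.
LHS = RHS, so the identity holds for this test φ.
Moreover u is smooth here and v(x) = u'(x) = 3*x**2 + 4*x + 2 pointwise, so the identity holds for every test function. Hence v is the weak derivative of u.


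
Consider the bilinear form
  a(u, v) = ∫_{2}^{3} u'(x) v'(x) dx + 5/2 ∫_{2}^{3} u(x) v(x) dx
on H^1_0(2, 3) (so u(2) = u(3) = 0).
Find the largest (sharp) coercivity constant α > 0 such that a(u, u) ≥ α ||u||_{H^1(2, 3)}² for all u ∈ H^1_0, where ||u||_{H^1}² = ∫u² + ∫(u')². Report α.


α = 1

Coercivity of a(·,·) on H^1_0(2, 3) means a(u, u) ≥ α ||u||_{H^1}² for every u ∈ H^1_0.
The interval has length L = 1, and Poincaré/coercivity depend only on L. Here a(u, u) = ∫(u')² + (5/2)·∫u².
Here c = 5/2 ≥ 1, so a(u,u) = ∫(u')² + c∫u² ≥ ∫(u')² + ∫u² = ||u||_{H^1}², i.e. α = 1 works. No larger α is possible: a(u,u) ≥ α||u||_{H^1}² means (1−α)∫(u')² ≥ (α−c)∫u², and for the modes u_n = sin(nπ(x−x₀)/L) (x₀ the left endpoint) one has ∫u_n²/∫(u_n')² = (L/(nπ))² → 0, so a(u_n,u_n)/||u_n||_{H^1}² → 1. Hence the optimal constant is α = 1.
Therefore α = 1.


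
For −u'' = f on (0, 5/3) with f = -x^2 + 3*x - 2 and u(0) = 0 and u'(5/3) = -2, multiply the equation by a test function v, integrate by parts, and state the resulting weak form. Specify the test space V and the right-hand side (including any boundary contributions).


V = {v ∈ H^1(0, 5/3) : v(0) = 0} (test functions vanish at x = 0 where u is specified); weak form: ∫_0^5/3 u'v' dx = ∫_0^5/3 (-x^2 + 3*x - 2) v dx − 2·v(5/3) for all v ∈ V.

Multiply both sides by a test function v and integrate from 0 to 5/3:
  ∫_0^5/3 −u''(x) v(x) dx = ∫_0^5/3 f(x) v(x) dx.
Integrate the LHS by parts once:
  ∫_0^5/3 −u'' v dx = −[u'(x) v(x)]_0^5/3 + ∫_0^5/3 u'(x) v'(x) dx.
Thus ∫_0^5/3 u'(x) v'(x) dx = ∫_0^5/3 f(x) v(x) dx + [u'(x) v(x)]_0^5/3.
Choose V so that boundary terms are either known or forced to vanish.
Mixed BC: u(0) = 0 (Dirichlet) and u'(5/3) = -2 (Neumann). Define V = {v ∈ H^1(0, 5/3) : v(0) = 0}. Then [u' v]_0^5/3 = u'(5/3)·v(5/3) − u'(0)·0 = − 2·v(5/3).
Weak formulation: find u (satisfying any essential BC) such that ∫_0^5/3 u'(x) v'(x) dx = ∫_0^5/3 f v dx − 2·v(5/3) for all v ∈ V (Dirichlet at 0 absorbed into V; Neumann datum at x = 5/3 contributes the boundary term).
Substituting f(x) = -x^2 + 3*x - 2, the right-hand side is ∫_0^5/3 (-x^2 + 3*x - 2) v dx − 2·v(5/3).


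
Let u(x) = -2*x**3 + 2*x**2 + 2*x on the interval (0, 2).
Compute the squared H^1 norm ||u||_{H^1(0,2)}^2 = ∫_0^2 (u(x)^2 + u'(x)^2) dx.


||u||_{H^1}^2 = 2168/35

The H^1 norm (squared) on an interval (0, L) is
  ||u||_{H^1}^2 = ∫_0^L u(x)^2 dx + ∫_0^L u'(x)^2 dx.
Compute u'(x) = -6*x**2 + 4*x + 2.
Then u(x)^2 = 4*x**6 - 8*x**5 - 4*x**4 + 8*x**3 + 4*x**2 and u'(x)^2 = 36*x**4 - 48*x**3 - 8*x**2 + 16*x + 4.
Integrate each monomial from 0 to 2 using ∫_0^2 c·x^n dx = c·2^(n+1)/(n+1):
  ∫_0^2 u(x)^2 dx = ∫_0^2 (4*x^6 - 8*x^5 - 4*x^4 + 8*x^3 + 4*x^2) dx. Term by term:
    ∫_0^2 4*x^6 dx = 512/7;  ∫_0^2 -8*x^5 dx = -256/3;  ∫_0^2 -4*x^4 dx = -128/5;
    ∫_0^2 8*x^3 dx = 32;  ∫_0^2 4*x^2 dx = 32/3.
  Sum: 512/7 − 256/3 − 128/5 + 32 + 32/3 = 512/105.
  ∫_0^2 u'(x)^2 dx = ∫_0^2 (36*x^4 - 48*x^3 - 8*x^2 + 16*x + 4) dx. Term by term:
    ∫_0^2 36*x^4 dx = 1152/5;  ∫_0^2 -48*x^3 dx = -192;  ∫_0^2 -8*x^2 dx = -64/3;
    ∫_0^2 16*x dx = 32;  ∫_0^2 4 dx = 8.
  Sum: 1152/5 − 192 − 64/3 + 32 + 8 = 856/15.
Adding: ||u||_{H^1}^2 = 512/105 + 856/15 = 2168/35.


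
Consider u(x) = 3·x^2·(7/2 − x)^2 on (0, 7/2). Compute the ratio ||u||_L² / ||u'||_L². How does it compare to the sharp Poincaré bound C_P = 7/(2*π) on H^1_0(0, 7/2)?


||u||_L² / ||u'||_L² = 7*sqrt(3)/12 < C_P = 7/(2*π).

u(x) = 3·x^2·(7/2 − x)^2, so u'(x) = 3*x*(2*x - 7)*(4*x - 7)/2.
u(x) = 3·x^2·(7/2 − x)^2 vanishes at x = 0 and x = 7/2, so u ∈ H^1_0(0, 7/2). Differentiate via the product rule and integrate the resulting polynomials term by term.
  ∫_0^7/2 u² dx = ∫_0^7/2 (9*x^8 - 126*x^7 + 1323*x^6/2 - 3087*x^5/2 + 21609*x^4/16) dx. Term by term:
    ∫_0^7/2 9*x^8 dx = 40353607/512;  ∫_0^7/2 -126*x^7 dx = -363182463/1024;  ∫_0^7/2 1323*x^6/2 dx = 155649627/256;
    ∫_0^7/2 -3087*x^5/2 dx = -121060821/256;  ∫_0^7/2 21609*x^4/16 dx = 363182463/2560.
  Sum: 40353607/512 − 363182463/1024 + 155649627/256 − 121060821/256 + 363182463/2560 = 5764801/5120.
  ∫_0^7/2 (u')² dx = ∫_0^7/2 (144*x^6 - 1512*x^5 + 5733*x^4 - 9261*x^3 + 21609*x^2/4) dx. Term by term:
    ∫_0^7/2 144*x^6 dx = 1058841/8;  ∫_0^7/2 -1512*x^5 dx = -7411887/16;  ∫_0^7/2 5733*x^4 dx = 96354531/160;
    ∫_0^7/2 -9261*x^3 dx = -22235661/64;  ∫_0^7/2 21609*x^2/4 dx = 2470629/32.
  Sum: 1058841/8 − 7411887/16 + 96354531/160 − 22235661/64 + 2470629/32 = 352947/320.
∫_0^7/2 u² dx = 5764801/5120, so ||u||_L² = 2401*sqrt(5)/160.
∫_0^7/2 (u')² dx = 352947/320, so ||u'||_L² = 343*sqrt(15)/40.
Ratio ||u||_L² / ||u'||_L² = 7*sqrt(3)/12.
Sharp Poincaré constant on H^1_0(0, 7/2) is C_P = L/π = 7/(2*π), achieved by sin(2*π/7·x).
A polynomial bump cannot attain the sharp Poincaré constant (only the first sine eigenfunction does), so the ratio is strictly less than C_P, consistent with ||u||_L² ≤ C_P ||u'||_L².


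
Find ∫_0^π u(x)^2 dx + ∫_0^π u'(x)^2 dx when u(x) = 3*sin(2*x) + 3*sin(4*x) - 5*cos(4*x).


||u||_{H^1(0,π)}^2 = 623*π/2

u'(x) = 20*sin(4*x) + 6*cos(2*x) + 12*cos(4*x).
Expand u² and (u')² and integrate term by term on (0, π), using: for integers n ≥ 1, ∫_0^π sin²(nx) dx = ∫_0^π cos²(nx) dx = π/2; for n ≠ n', ∫_0^π sin(nx)sin(n'x) dx = ∫_0^π cos(nx)cos(n'x) dx = 0; and by product-to-sum, ∫_0^π sin(nx)cos(n'x) dx = ½∫_0^π [sin((n+n')x) + sin((n−n')x)] dx, which is 0 when n+n' is even and 2n/(n²−n'²) when n+n' is odd (it need not vanish on (0, π)).
  u² squared terms: (-5)²·∫cos(4x)² dx = 25·π/2 = 25*π/2;  (3)²·∫sin(2x)² dx = 9·π/2 = 9*π/2;  (3)²·∫sin(4x)² dx = 9·π/2 = 9*π/2.
  u² cross terms: 2·(-5)·(3)·∫cos(4x)·sin(2x) dx = -30·(0) = 0;  2·(-5)·(3)·∫cos(4x)·sin(4x) dx = -30·(0) = 0;  2·(3)·(3)·∫sin(2x)·sin(4x) dx = 18·(0) = 0.
  So ∫_0^π u² dx = 25*π/2 + 9*π/2 + 9*π/2 + 0 + 0 + 0 = 43*π/2.
  (u')² squared terms: (6)²·∫cos(2x)² dx = 36·π/2 = 18*π;  (12)²·∫cos(4x)² dx = 144·π/2 = 72*π;  (20)²·∫sin(4x)² dx = 400·π/2 = 200*π.
  (u')² cross terms: 2·(6)·(12)·∫cos(2x)·cos(4x) dx = 144·(0) = 0;  2·(6)·(20)·∫cos(2x)·sin(4x) dx = 240·(0) = 0;  2·(12)·(20)·∫cos(4x)·sin(4x) dx = 480·(0) = 0.
  So ∫_0^π (u')² dx = 18*π + 72*π + 200*π + 0 + 0 + 0 = 290*π.
||u||_{H^1}^2 = (43*π/2) + (290*π) = 623*π/2.


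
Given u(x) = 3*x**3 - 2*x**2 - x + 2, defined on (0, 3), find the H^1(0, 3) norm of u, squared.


||u||_{H^1}^2 = 140394/35

The H^1 norm (squared) on an interval (0, L) is
  ||u||_{H^1}^2 = ∫_0^L u(x)^2 dx + ∫_0^L u'(x)^2 dx.
Compute u'(x) = 9*x**2 - 4*x - 1.
Then u(x)^2 = 9*x**6 - 12*x**5 - 2*x**4 + 16*x**3 - 7*x**2 - 4*x + 4 and u'(x)^2 = 81*x**4 - 72*x**3 - 2*x**2 + 8*x + 1.
Integrate each monomial from 0 to 3 using ∫_0^3 c·x^n dx = c·3^(n+1)/(n+1):
  ∫_0^3 u(x)^2 dx = ∫_0^3 (9*x^6 - 12*x^5 - 2*x^4 + 16*x^3 - 7*x^2 - 4*x + 4) dx. Term by term:
    ∫_0^3 9*x^6 dx = 19683/7;  ∫_0^3 -12*x^5 dx = -1458;  ∫_0^3 -2*x^4 dx = -486/5;
    ∫_0^3 16*x^3 dx = 324;  ∫_0^3 -7*x^2 dx = -63;  ∫_0^3 -4*x dx = -18;
    ∫_0^3 4 dx = 12.
  Sum: 19683/7 − 1458 − 486/5 + 324 − 63 − 18 + 12 = 52908/35.
  ∫_0^3 u'(x)^2 dx = ∫_0^3 (81*x^4 - 72*x^3 - 2*x^2 + 8*x + 1) dx. Term by term:
    ∫_0^3 81*x^4 dx = 19683/5;  ∫_0^3 -72*x^3 dx = -1458;  ∫_0^3 -2*x^2 dx = -18;
    ∫_0^3 8*x dx = 36;  ∫_0^3 1 dx = 3.
  Sum: 19683/5 − 1458 − 18 + 36 + 3 = 12498/5.
Adding: ||u||_{H^1}^2 = 52908/35 + 12498/5 = 140394/35.


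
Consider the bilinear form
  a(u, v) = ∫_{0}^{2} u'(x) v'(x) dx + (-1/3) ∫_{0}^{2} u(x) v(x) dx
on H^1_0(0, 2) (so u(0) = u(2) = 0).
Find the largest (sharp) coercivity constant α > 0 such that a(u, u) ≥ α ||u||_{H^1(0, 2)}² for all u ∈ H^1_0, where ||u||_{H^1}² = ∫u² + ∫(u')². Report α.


α = (-4/3 + π^2)/(4 + π^2)

Coercivity of a(·,·) on H^1_0(0, 2) means a(u, u) ≥ α ||u||_{H^1}² for every u ∈ H^1_0.
The interval has length L = 2, and Poincaré/coercivity depend only on L. Here a(u, u) = ∫(u')² + (-1/3)·∫u².
Here c = -1/3 < 0 with |c| < (π/L)² = π^2/4, so coercivity still holds. The condition a(u,u) ≥ α||u||_{H^1}² reads (1−α)∫(u')² ≥ (α−c)∫u². Any admissible α is ≤ 1 (rapidly oscillating u have ∫u²/∫(u')² → 0), and α = 1 would force 0 ≥ (1−c)∫u², impossible since c < 1; so 1−α > 0. By the sharp Poincaré inequality on H^1_0 of an interval of length L, ∫(u')² ≥ (π/L)²∫u² with equality for the first sine mode sin(π(x−x₀)/L) (x₀ the left endpoint), so the inequality holds for all u iff (1−α)(π/L)² ≥ α − c, i.e. α ≤ ((π/L)² + c)/((π/L)² + 1) = (1 + c(L/π)²)/(1 + (L/π)²). (Direct route, valid since c ≤ 0: Poincaré gives c∫u² ≥ c(L/π)²∫(u')², so a(u,u) ≥ (1 + c(L/π)²)∫(u')², while ||u||_{H^1}² ≤ (1 + (L/π)²)∫(u')²; dividing yields the same α.) With (π/L)² = π^2/4 and c = -1/3, the largest admissible constant is α = ((π/L)² + c)/((π/L)² + 1).
Simplifying, α = (-4/3 + π^2)/(4 + π^2).


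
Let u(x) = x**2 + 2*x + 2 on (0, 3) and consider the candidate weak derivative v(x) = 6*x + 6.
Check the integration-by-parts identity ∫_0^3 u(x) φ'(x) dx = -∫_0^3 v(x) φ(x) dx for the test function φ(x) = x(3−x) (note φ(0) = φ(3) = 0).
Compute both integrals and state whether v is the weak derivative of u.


LHS = -45/2, RHS = -135/2. No, v is not the weak derivative of u.

u(x) = x**2 + 2*x + 2, classical derivative u'(x) = 2*x + 2.
φ(x) = x(3−x), so φ'(x) = 3 - 2*x.
Note φ(0) = φ(3) = 0, so the boundary term u·φ vanishes.
LHS = ∫_0^3 u(x) φ'(x) dx = ∫_0^3 (-2*x^3 - x^2 + 2*x + 6) dx. Term by term:
  ∫_0^3 -2*x^3 dx = -81/2;  ∫_0^3 -x^2 dx = -9;  ∫_0^3 2*x dx = 9;
  ∫_0^3 6 dx = 18.
Sum: -81/2 − 9 + 9 + 18 = -45/2.
So LHS = -45/2.
∫_0^3 v(x) φ(x) dx = ∫_0^3 (-6*x^3 + 12*x^2 + 18*x) dx. Term by term:
  ∫_0^3 -6*x^3 dx = -243/2;  ∫_0^3 12*x^2 dx = 108;  ∫_0^3 18*x dx = 81.
Sum: -243/2 + 108 + 81 = 135/2.
So RHS = -∫_0^3 v(x) φ(x) dx = -135/2.
LHS − RHS = 45 ≠ 0, so the identity fails.
(For a valid weak derivative the identity must hold for EVERY test function, in particular this one. The failure shows v is NOT the weak derivative of u.)
Correct weak derivative would be u'(x) = 2*x + 2.


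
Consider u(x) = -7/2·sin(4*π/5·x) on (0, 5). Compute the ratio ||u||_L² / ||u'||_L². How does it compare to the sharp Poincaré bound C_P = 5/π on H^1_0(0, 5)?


||u||_L² / ||u'||_L² = 5/(4*π) < C_P = 5/π.

u(x) = -7/2·sin(4*π/5·x), so u'(x) = -14*π*cos(4*π*x/5)/5.
Writing u(x) = A·sin(kπx/L) with A = -7/2 and k = 4, use ∫_0^L sin²(kπx/L) dx = L/2 and ∫_0^L cos²(kπx/L) dx = L/2.
u² = 49/4·sin²(4*π/5·x) and (u')² = 196*π^2/25·cos²(4*π/5·x), and each of sin², cos² integrates to L/2 = 5/2 over (0, 5).
∫_0^5 u² dx = 245/8, so ||u||_L² = 7*sqrt(10)/4.
∫_0^5 (u')² dx = 98*π^2/5, so ||u'||_L² = 7*sqrt(10)*π/5.
Ratio ||u||_L² / ||u'||_L² = 5/(4*π).
Sharp Poincaré constant on H^1_0(0, 5) is C_P = L/π = 5/π, achieved by sin(π/5·x).
This is the k = 4 harmonic; the ratio L/(kπ) is strictly less than C_P = L/π, consistent with the sharp inequality ||u||_L² ≤ C_P ||u'||_L².


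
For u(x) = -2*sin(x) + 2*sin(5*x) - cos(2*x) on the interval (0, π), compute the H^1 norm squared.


||u||_{H^1(0,π)}^2 = -160/7 + 117*π/2

u'(x) = 2*sin(2*x) - 2*cos(x) + 10*cos(5*x).
Expand u² and (u')² and integrate term by term on (0, π), using: for integers n ≥ 1, ∫_0^π sin²(nx) dx = ∫_0^π cos²(nx) dx = π/2; for n ≠ n', ∫_0^π sin(nx)sin(n'x) dx = ∫_0^π cos(nx)cos(n'x) dx = 0; and by product-to-sum, ∫_0^π sin(nx)cos(n'x) dx = ½∫_0^π [sin((n+n')x) + sin((n−n')x)] dx, which is 0 when n+n' is even and 2n/(n²−n'²) when n+n' is odd (it need not vanish on (0, π)).
  u² squared terms: (-1)²·∫cos(2x)² dx = 1·π/2 = π/2;  (-2)²·∫sin(x)² dx = 4·π/2 = 2*π;  (2)²·∫sin(5x)² dx = 4·π/2 = 2*π.
  u² cross terms: 2·(-1)·(-2)·∫cos(2x)·sin(x) dx = 4·(-2/3) = -8/3;  2·(-1)·(2)·∫cos(2x)·sin(5x) dx = -4·(10/21) = -40/21;  2·(-2)·(2)·∫sin(x)·sin(5x) dx = -8·(0) = 0.
  So ∫_0^π u² dx = π/2 + 2*π + 2*π − 8/3 − 40/21 + 0 = -32/7 + 9*π/2.
  (u')² squared terms: (-2)²·∫cos(x)² dx = 4·π/2 = 2*π;  (2)²·∫sin(2x)² dx = 4·π/2 = 2*π;  (10)²·∫cos(5x)² dx = 100·π/2 = 50*π.
  (u')² cross terms: 2·(-2)·(2)·∫cos(x)·sin(2x) dx = -8·(4/3) = -32/3;  2·(-2)·(10)·∫cos(x)·cos(5x) dx = -40·(0) = 0;  2·(2)·(10)·∫sin(2x)·cos(5x) dx = 40·(-4/21) = -160/21.
  So ∫_0^π (u')² dx = 2*π + 2*π + 50*π − 32/3 + 0 − 160/21 = -128/7 + 54*π.
||u||_{H^1}^2 = (-32/7 + 9*π/2) + (-128/7 + 54*π) = -160/7 + 117*π/2.


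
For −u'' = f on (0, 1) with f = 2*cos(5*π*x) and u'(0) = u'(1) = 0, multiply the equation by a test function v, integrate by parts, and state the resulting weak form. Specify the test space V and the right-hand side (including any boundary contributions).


V = H^1(0, 1) (no boundary constraint on v; u is determined up to an additive constant); weak form: ∫_0^1 u'v' dx = ∫_0^1 (2*cos(5*π*x)) v dx for all v ∈ V.

Multiply both sides by a test function v and integrate from 0 to 1:
  ∫_0^1 −u''(x) v(x) dx = ∫_0^1 f(x) v(x) dx.
Integrate the LHS by parts once:
  ∫_0^1 −u'' v dx = −[u'(x) v(x)]_0^1 + ∫_0^1 u'(x) v'(x) dx.
Thus ∫_0^1 u'(x) v'(x) dx = ∫_0^1 f(x) v(x) dx + [u'(x) v(x)]_0^1.
Choose V so that boundary terms are either known or forced to vanish.
u has homogeneous Neumann: u'(0) = u'(1) = 0. So [u' v]_0^1 = 0·v(1) − 0·v(0) = 0 for any v; take V = H^1(0, 1).
Weak formulation: find u (satisfying any essential BC) such that ∫_0^1 u'(x) v'(x) dx = ∫_0^1 f v dx for all v ∈ V (homogeneous Neumann, so boundary terms vanish).
Substituting f(x) = 2*cos(5*π*x), the right-hand side is ∫_0^1 (2*cos(5*π*x)) v dx.
Compatibility check (pure Neumann): taking v ≡ 1 ∈ V gives 0 = ∫_0^1 f dx + (0) − (0), i.e. ∫_0^1 f dx must equal u'(0) − u'(1) = 0. Indeed ∫_0^1 (2*cos(5*π*x)) dx = 0, so the data are compatible. The solution is then unique only up to an additive constant (fix it e.g. by requiring ∫_0^1 u dx = 0).


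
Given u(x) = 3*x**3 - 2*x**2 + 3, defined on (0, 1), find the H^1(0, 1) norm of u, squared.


||u||_{H^1}^2 = 551/42

The H^1 norm (squared) on an interval (0, L) is
  ||u||_{H^1}^2 = ∫_0^L u(x)^2 dx + ∫_0^L u'(x)^2 dx.
Compute u'(x) = 9*x**2 - 4*x.
Then u(x)^2 = 9*x**6 - 12*x**5 + 4*x**4 + 18*x**3 - 12*x**2 + 9 and u'(x)^2 = 81*x**4 - 72*x**3 + 16*x**2.
Integrate each monomial from 0 to 1 using ∫_0^1 c·x^n dx = c·1^(n+1)/(n+1):
  ∫_0^1 u(x)^2 dx = ∫_0^1 (9*x^6 - 12*x^5 + 4*x^4 + 18*x^3 - 12*x^2 + 9) dx. Term by term:
    ∫_0^1 9*x^6 dx = 9/7;  ∫_0^1 -12*x^5 dx = -2;  ∫_0^1 4*x^4 dx = 4/5;
    ∫_0^1 18*x^3 dx = 9/2;  ∫_0^1 -12*x^2 dx = -4;  ∫_0^1 9 dx = 9.
  Sum: 9/7 − 2 + 4/5 + 9/2 − 4 + 9 = 671/70.
  ∫_0^1 u'(x)^2 dx = ∫_0^1 (81*x^4 - 72*x^3 + 16*x^2) dx. Term by term:
    ∫_0^1 81*x^4 dx = 81/5;  ∫_0^1 -72*x^3 dx = -18;  ∫_0^1 16*x^2 dx = 16/3.
  Sum: 81/5 − 18 + 16/3 = 53/15.
Adding: ||u||_{H^1}^2 = 671/70 + 53/15 = 551/42.


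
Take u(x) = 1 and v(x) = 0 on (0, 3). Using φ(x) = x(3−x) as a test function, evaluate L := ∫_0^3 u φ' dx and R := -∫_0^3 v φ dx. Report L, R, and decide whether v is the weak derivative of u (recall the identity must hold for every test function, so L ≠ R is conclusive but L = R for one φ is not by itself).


LHS = 0, RHS = 0. Yes, v = u' weakly.

u(x) = 1, classical derivative u'(x) = 0.
φ(x) = x(3−x), so φ'(x) = 3 - 2*x.
Note φ(0) = φ(3) = 0, so the boundary term u·φ vanishes.
LHS = ∫_0^3 u(x) φ'(x) dx = ∫_0^3 (3 - 2*x) dx. Term by term:
  ∫_0^3 -2*x dx = -9;  ∫_0^3 3 dx = 9.
Sum: -9 + 9 = 0.
So LHS = 0.
∫_0^3 v(x) φ(x) dx = ∫_0^3 (0) dx. Term by term:
  ∫_0^3 0 dx = 0.
So RHS = -∫_0^3 v(x) φ(x) dx = 0.
LHS = RHS, so the identity holds for this test φ.
Moreover u is smooth here and v(x) = u'(x) = 0 pointwise, so the identity holds for every test function. Hence v is the weak derivative of u.


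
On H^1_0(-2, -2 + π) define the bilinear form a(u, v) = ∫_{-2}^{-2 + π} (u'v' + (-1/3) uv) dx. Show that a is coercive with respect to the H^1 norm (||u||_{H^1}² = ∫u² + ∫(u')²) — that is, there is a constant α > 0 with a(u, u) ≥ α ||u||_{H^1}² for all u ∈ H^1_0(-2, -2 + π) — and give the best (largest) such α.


α = 1/3

Coercivity of a(·,·) on H^1_0(-2, -2 + π) means a(u, u) ≥ α ||u||_{H^1}² for every u ∈ H^1_0.
The interval has length L = π, and Poincaré/coercivity depend only on L. Here a(u, u) = ∫(u')² + (-1/3)·∫u².
Here c = -1/3 < 0 with |c| < (π/L)² = 1, so coercivity still holds. The condition a(u,u) ≥ α||u||_{H^1}² reads (1−α)∫(u')² ≥ (α−c)∫u². Any admissible α is ≤ 1 (rapidly oscillating u have ∫u²/∫(u')² → 0), and α = 1 would force 0 ≥ (1−c)∫u², impossible since c < 1; so 1−α > 0. By the sharp Poincaré inequality on H^1_0 of an interval of length L, ∫(u')² ≥ (π/L)²∫u² with equality for the first sine mode sin(π(x−x₀)/L) (x₀ the left endpoint), so the inequality holds for all u iff (1−α)(π/L)² ≥ α − c, i.e. α ≤ ((π/L)² + c)/((π/L)² + 1) = (1 + c(L/π)²)/(1 + (L/π)²). (Direct route, valid since c ≤ 0: Poincaré gives c∫u² ≥ c(L/π)²∫(u')², so a(u,u) ≥ (1 + c(L/π)²)∫(u')², while ||u||_{H^1}² ≤ (1 + (L/π)²)∫(u')²; dividing yields the same α.) With (π/L)² = 1 and c = -1/3, the largest admissible constant is α = ((π/L)² + c)/((π/L)² + 1).
Simplifying, α = 1/3.


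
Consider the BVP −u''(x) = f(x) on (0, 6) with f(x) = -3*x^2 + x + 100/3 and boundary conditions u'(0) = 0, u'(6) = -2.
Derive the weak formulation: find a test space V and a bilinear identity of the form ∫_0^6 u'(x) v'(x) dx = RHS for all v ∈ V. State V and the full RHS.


V = H^1(0, 6) (v unrestricted at boundary; u is determined up to an additive constant); weak form: ∫_0^6 u'v' dx = ∫_0^6 (-3*x^2 + x + 100/3) v dx − 2·v(6) for all v ∈ V.

Multiply both sides by a test function v and integrate from 0 to 6:
  ∫_0^6 −u''(x) v(x) dx = ∫_0^6 f(x) v(x) dx.
Integrate the LHS by parts once:
  ∫_0^6 −u'' v dx = −[u'(x) v(x)]_0^6 + ∫_0^6 u'(x) v'(x) dx.
Thus ∫_0^6 u'(x) v'(x) dx = ∫_0^6 f(x) v(x) dx + [u'(x) v(x)]_0^6.
Choose V so that boundary terms are either known or forced to vanish.
u has inhomogeneous Neumann u'(0) = 0, u'(6) = -2. [u' v]_0^6 = (-2)·v(6) − (0)·v(0) = − 2·v(6). Take V = H^1(0, 6); boundary term becomes part of RHS.
Weak formulation: find u (satisfying any essential BC) such that ∫_0^6 u'(x) v'(x) dx = ∫_0^6 f v dx − 2·v(6) for all v ∈ V (Neumann data are natural BCs: they enter the RHS as boundary terms).
Substituting f(x) = -3*x^2 + x + 100/3, the right-hand side is ∫_0^6 (-3*x^2 + x + 100/3) v dx − 2·v(6).
Compatibility check (pure Neumann): taking v ≡ 1 ∈ V gives 0 = ∫_0^6 f dx + (-2) − (0), i.e. ∫_0^6 f dx must equal u'(0) − u'(6) = 2. Indeed ∫_0^6 (-3*x^2 + x + 100/3) dx = 2, so the data are compatible. The solution is then unique only up to an additive constant (fix it e.g. by requiring ∫_0^6 u dx = 0).


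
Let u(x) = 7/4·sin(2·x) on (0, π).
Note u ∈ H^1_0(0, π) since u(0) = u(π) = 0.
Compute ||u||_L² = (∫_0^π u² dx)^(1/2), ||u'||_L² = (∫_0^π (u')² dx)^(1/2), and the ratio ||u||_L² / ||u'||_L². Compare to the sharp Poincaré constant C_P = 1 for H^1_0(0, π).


||u||_L² / ||u'||_L² = 1/2 < C_P = 1.

u(x) = 7/4·sin(2·x), so u'(x) = 7*cos(2*x)/2.
Writing u(x) = A·sin(kπx/L) with A = 7/4 and k = 2, use ∫_0^L sin²(kπx/L) dx = L/2 and ∫_0^L cos²(kπx/L) dx = L/2.
u² = 49/16·sin²(2·x) and (u')² = 49/4·cos²(2·x), and each of sin², cos² integrates to L/2 = π/2 over (0, π).
∫_0^π u² dx = 49*π/32, so ||u||_L² = 7*sqrt(2)*sqrt(π)/8.
∫_0^π (u')² dx = 49*π/8, so ||u'||_L² = 7*sqrt(2)*sqrt(π)/4.
Ratio ||u||_L² / ||u'||_L² = 1/2.
Sharp Poincaré constant on H^1_0(0, π) is C_P = L/π = 1, achieved by sin(x).
This is the k = 2 harmonic; the ratio L/(kπ) is strictly less than C_P = L/π, consistent with the sharp inequality ||u||_L² ≤ C_P ||u'||_L².


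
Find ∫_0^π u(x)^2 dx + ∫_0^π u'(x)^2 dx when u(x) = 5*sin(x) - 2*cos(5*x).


||u||_{H^1(0,π)}^2 = 77*π

u'(x) = 10*sin(5*x) + 5*cos(x).
Expand u² and (u')² and integrate term by term on (0, π), using: for integers n ≥ 1, ∫_0^π sin²(nx) dx = ∫_0^π cos²(nx) dx = π/2; for n ≠ n', ∫_0^π sin(nx)sin(n'x) dx = ∫_0^π cos(nx)cos(n'x) dx = 0; and by product-to-sum, ∫_0^π sin(nx)cos(n'x) dx = ½∫_0^π [sin((n+n')x) + sin((n−n')x)] dx, which is 0 when n+n' is even and 2n/(n²−n'²) when n+n' is odd (it need not vanish on (0, π)).
  u² squared terms: (-2)²·∫cos(5x)² dx = 4·π/2 = 2*π;  (5)²·∫sin(x)² dx = 25·π/2 = 25*π/2.
  u² cross terms: 2·(-2)·(5)·∫cos(5x)·sin(x) dx = -20·(0) = 0.
  So ∫_0^π u² dx = 2*π + 25*π/2 + 0 = 29*π/2.
  (u')² squared terms: (5)²·∫cos(x)² dx = 25·π/2 = 25*π/2;  (10)²·∫sin(5x)² dx = 100·π/2 = 50*π.
  (u')² cross terms: 2·(5)·(10)·∫cos(x)·sin(5x) dx = 100·(0) = 0.
  So ∫_0^π (u')² dx = 25*π/2 + 50*π + 0 = 125*π/2.
||u||_{H^1}^2 = (29*π/2) + (125*π/2) = 77*π.


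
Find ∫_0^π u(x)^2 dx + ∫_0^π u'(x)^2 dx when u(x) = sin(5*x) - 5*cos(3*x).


||u||_{H^1(0,π)}^2 = 138*π

u'(x) = 15*sin(3*x) + 5*cos(5*x).
Expand u² and (u')² and integrate term by term on (0, π), using: for integers n ≥ 1, ∫_0^π sin²(nx) dx = ∫_0^π cos²(nx) dx = π/2; for n ≠ n', ∫_0^π sin(nx)sin(n'x) dx = ∫_0^π cos(nx)cos(n'x) dx = 0; and by product-to-sum, ∫_0^π sin(nx)cos(n'x) dx = ½∫_0^π [sin((n+n')x) + sin((n−n')x)] dx, which is 0 when n+n' is even and 2n/(n²−n'²) when n+n' is odd (it need not vanish on (0, π)).
  u² squared terms: (-5)²·∫cos(3x)² dx = 25·π/2 = 25*π/2;  (1)²·∫sin(5x)² dx = 1·π/2 = π/2.
  u² cross terms: 2·(-5)·(1)·∫cos(3x)·sin(5x) dx = -10·(0) = 0.
  So ∫_0^π u² dx = 25*π/2 + π/2 + 0 = 13*π.
  (u')² squared terms: (5)²·∫cos(5x)² dx = 25·π/2 = 25*π/2;  (15)²·∫sin(3x)² dx = 225·π/2 = 225*π/2.
  (u')² cross terms: 2·(5)·(15)·∫cos(5x)·sin(3x) dx = 150·(0) = 0.
  So ∫_0^π (u')² dx = 25*π/2 + 225*π/2 + 0 = 125*π.
||u||_{H^1}^2 = (13*π) + (125*π) = 138*π.


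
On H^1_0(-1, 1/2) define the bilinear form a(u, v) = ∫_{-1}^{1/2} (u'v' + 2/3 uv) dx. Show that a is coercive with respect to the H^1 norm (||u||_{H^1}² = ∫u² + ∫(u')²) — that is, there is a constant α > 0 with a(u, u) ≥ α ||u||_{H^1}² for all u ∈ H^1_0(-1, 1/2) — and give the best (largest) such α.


α = 2*(3 + 2*π^2)/(9 + 4*π^2)

Coercivity of a(·,·) on H^1_0(-1, 1/2) means a(u, u) ≥ α ||u||_{H^1}² for every u ∈ H^1_0.
The interval has length L = 3/2, and Poincaré/coercivity depend only on L. Here a(u, u) = ∫(u')² + (2/3)·∫u².
Here 0 < c = 2/3 < 1. The condition a(u,u) ≥ α||u||_{H^1}² reads (1−α)∫(u')² ≥ (α−c)∫u². Any admissible α is ≤ 1 (rapidly oscillating u have ∫u²/∫(u')² → 0), and α = 1 would force 0 ≥ (1−c)∫u², impossible since c < 1; so 1−α > 0. By the sharp Poincaré inequality on H^1_0 of an interval of length L, ∫(u')² ≥ (π/L)²∫u² with equality for the first sine mode sin(π(x−x₀)/L) (x₀ the left endpoint), so the inequality holds for all u iff (1−α)(π/L)² ≥ α − c, i.e. α ≤ ((π/L)² + c)/((π/L)² + 1) = (1 + c(L/π)²)/(1 + (L/π)²). With (π/L)² = 4*π^2/9 and c = 2/3, the largest admissible constant is α = ((π/L)² + c)/((π/L)² + 1).
Simplifying, α = 2*(3 + 2*π^2)/(9 + 4*π^2).


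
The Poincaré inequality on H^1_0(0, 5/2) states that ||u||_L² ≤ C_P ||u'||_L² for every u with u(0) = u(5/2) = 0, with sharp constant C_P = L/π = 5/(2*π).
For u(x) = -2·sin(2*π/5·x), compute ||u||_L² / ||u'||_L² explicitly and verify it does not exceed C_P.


||u||_L² / ||u'||_L² = 5/(2*π) = C_P.

u(x) = -2·sin(2*π/5·x), so u'(x) = -4*π*cos(2*π*x/5)/5.
Writing u(x) = A·sin(kπx/L) with A = -2 and k = 1, use ∫_0^L sin²(kπx/L) dx = L/2 and ∫_0^L cos²(kπx/L) dx = L/2.
u² = 4·sin²(2*π/5·x) and (u')² = 16*π^2/25·cos²(2*π/5·x), and each of sin², cos² integrates to L/2 = 5/4 over (0, 5/2).
∫_0^5/2 u² dx = 5, so ||u||_L² = sqrt(5).
∫_0^5/2 (u')² dx = 4*π^2/5, so ||u'||_L² = 2*sqrt(5)*π/5.
Ratio ||u||_L² / ||u'||_L² = 5/(2*π).
Sharp Poincaré constant on H^1_0(0, 5/2) is C_P = L/π = 5/(2*π), achieved by sin(2*π/5·x).
This is the k = 1 eigenfunction (up to amplitude), so the ratio equals the sharp Poincaré constant exactly.
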